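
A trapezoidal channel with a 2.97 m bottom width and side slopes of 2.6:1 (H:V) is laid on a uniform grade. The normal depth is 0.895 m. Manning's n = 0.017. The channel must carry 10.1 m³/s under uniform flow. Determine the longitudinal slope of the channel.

With bottom width b = 2.97 m and side slope z = 2.6: A = (b + zy)y = (2.97 + 2.6×0.895)×0.895 = 4.741 m²; P = b + 2y√(1+z²) = 2.97 + 2×0.895×2.786 = 7.956 m.
Hydraulic radius R = A/P = 4.741/7.956 = 0.5959 m.
From Manning's equation, S = [nQ / (1 A R^(2/3))]² = [0.017 × 10.1 / (1 × 4.741 × 0.5959^(2/3))]² = 0.00262.

S = 0.00262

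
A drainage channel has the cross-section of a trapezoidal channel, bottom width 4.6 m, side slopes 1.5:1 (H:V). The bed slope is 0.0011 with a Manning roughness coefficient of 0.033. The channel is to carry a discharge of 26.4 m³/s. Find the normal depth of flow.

y_n = 2.43 m

Manning's equation rearranged: A R^(2/3) = nQ / (1·√S) = 0.033 × 26.4 / (√0.0011) = 26.27.
Trying y = 2.77 m: A R^(2/3) = 34.03 — high.
Trying y = 2.18 m: A R^(2/3) = 21.23 — low.
Trying y = 2.43 m: A R^(2/3) = 26.25 — matches.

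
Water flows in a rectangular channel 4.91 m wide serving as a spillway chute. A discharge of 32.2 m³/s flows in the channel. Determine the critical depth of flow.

For a rectangular channel, critical depth y_c = (q²/g)^(1/3) where q = Q/b = 32.2/4.91 = 6.558 m²/s.
So y_c = (6.558²/9.81)^(1/3) = 1.64 m.

y_c = 1.64 m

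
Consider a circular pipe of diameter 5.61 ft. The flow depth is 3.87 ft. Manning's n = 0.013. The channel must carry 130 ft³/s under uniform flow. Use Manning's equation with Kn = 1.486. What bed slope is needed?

For a circular section of diameter D = 5.61 ft at depth y = 3.87 ft, the central angle is θ = 2 arccos(1 − 2y/D) = 3.92 rad. Then A = (D²/8)(θ − sin θ) = 18.19 ft² and P = Dθ/2 = 11 ft.
Hydraulic radius R = A/P = 18.19/11 = 1.654 ft.
From Manning's equation, S = [nQ / (1.486 A R^(2/3))]² = [0.013 × 130 / (1.486 × 18.19 × 1.654^(2/3))]² = 0.002.

S = 0.002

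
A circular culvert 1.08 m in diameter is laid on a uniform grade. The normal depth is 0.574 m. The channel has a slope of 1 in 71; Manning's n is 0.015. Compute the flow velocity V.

V = 3.39 m/s

For a circular section of diameter D = 1.08 m at depth y = 0.574 m, the central angle is θ = 2 arccos(1 − 2y/D) = 3.268 rad. Then A = (D²/8)(θ − sin θ) = 0.4947 m² and P = Dθ/2 = 1.765 m.
Hydraulic radius R = A/P = 0.4947/1.765 = 0.2804 m.
From Manning's equation, V = (1/n) R^(2/3) S^(1/2) = (1/0.015) × 0.2804^(2/3) × 0.01408^(1/2) = 3.39 m/s.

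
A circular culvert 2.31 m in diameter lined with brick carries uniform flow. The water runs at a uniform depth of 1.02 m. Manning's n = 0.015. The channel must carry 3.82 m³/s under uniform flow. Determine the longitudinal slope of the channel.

For a circular section of diameter D = 2.31 m at depth y = 1.02 m, the central angle is θ = 2 arccos(1 − 2y/D) = 2.907 rad. Then A = (D²/8)(θ − sin θ) = 1.784 m² and P = Dθ/2 = 3.358 m.
Hydraulic radius R = A/P = 1.784/3.358 = 0.5314 m.
From Manning's equation, S = [nQ / (1 A R^(2/3))]² = [0.015 × 3.82 / (1 × 1.784 × 0.5314^(2/3))]² = 0.0024.

S = 0.0024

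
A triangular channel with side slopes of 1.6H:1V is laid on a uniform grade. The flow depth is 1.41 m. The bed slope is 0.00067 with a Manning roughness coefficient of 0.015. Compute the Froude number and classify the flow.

For a triangular section with side slope z = 1.6: A = zy² = 1.6×1.41² = 3.181 m²; P = 2y√(1+z²) = 2×1.41×1.887 = 5.321 m.
Hydraulic radius R = A/P = 3.181/5.321 = 0.5978 m.
V = (1/n) R^(2/3) √S = (1/0.015) × 0.5978^(2/3) × √0.00067 = 1.225 m/s. Hydraulic depth D_h = A/T = 3.181/4.512 = 0.705 m.
Froude number Fr = V/√(g·D_h) = 1.225/√(9.81×0.705) = 0.466, which is less than 1, so the flow is subcritical.

subcritical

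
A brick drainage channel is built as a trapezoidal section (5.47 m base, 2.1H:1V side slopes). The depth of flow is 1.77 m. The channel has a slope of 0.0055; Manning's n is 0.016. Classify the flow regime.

supercritical

With bottom width b = 5.47 m and side slope z = 2.1: A = (b + zy)y = (5.47 + 2.1×1.77)×1.77 = 16.26 m²; P = b + 2y√(1+z²) = 5.47 + 2×1.77×2.326 = 13.7 m.
Hydraulic radius R = A/P = 16.26/13.7 = 1.187 m.
V = (1/n) R^(2/3) √S = (1/0.016) × 1.187^(2/3) × √0.0055 = 5.195 m/s. Hydraulic depth D_h = A/T = 16.26/12.9 = 1.26 m.
Froude number Fr = V/√(g·D_h) = 5.195/√(9.81×1.26) = 1.48, which is greater than 1, so the flow is supercritical.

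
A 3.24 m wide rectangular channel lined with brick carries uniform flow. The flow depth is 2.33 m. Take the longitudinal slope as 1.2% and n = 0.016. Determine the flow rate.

Q = 50.1 m³/s

Flow area A = b·y = 3.24 × 2.33 = 7.549 m². Wetted perimeter P = b + 2y = 3.24 + 2×2.33 = 7.9 m.
Hydraulic radius R = A/P = 7.549/7.9 = 0.9556 m.
Manning's equation: Q = (1/n) A R^(2/3) S^(1/2) = (1/0.016) × 7.549 × 0.9556^(2/3) × 0.012^(1/2) = 50.1 m³/s.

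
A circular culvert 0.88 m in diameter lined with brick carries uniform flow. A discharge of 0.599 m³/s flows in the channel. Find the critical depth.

At critical depth, Q² T / (g A³) = 1, i.e. A³/T = Q²/g = 0.599²/9.81 = 0.03658.
At y = 0.326 m: A³/T = 0.01012 — too small.
At y = 0.518 m: A³/T = 0.05962 — too large.
At y = 0.456 m: A³/T = 0.03663 — matches.

y_c = 0.456 m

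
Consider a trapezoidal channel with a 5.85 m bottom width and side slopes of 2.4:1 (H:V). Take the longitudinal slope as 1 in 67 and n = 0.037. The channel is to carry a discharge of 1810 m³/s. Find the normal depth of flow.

y_n = 8.16 m

Manning's equation rearranged: A R^(2/3) = nQ / (1·√S) = 0.037 × 1810 / (√0.01493) = 548.2.
At y = 7.19 m: A R^(2/3) = 407.5 — short.
At y = 8.16 m: A R^(2/3) = 548.7 — matches.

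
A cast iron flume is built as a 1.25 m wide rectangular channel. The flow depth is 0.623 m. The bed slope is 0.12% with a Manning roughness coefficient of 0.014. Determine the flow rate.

Flow area A = b·y = 1.25 × 0.623 = 0.7788 m². Wetted perimeter P = b + 2y = 1.25 + 2×0.623 = 2.496 m.
Hydraulic radius R = A/P = 0.7788/2.496 = 0.312 m.
Manning's equation: Q = (1/n) A R^(2/3) S^(1/2) = (1/0.014) × 0.7788 × 0.312^(2/3) × 0.0012^(1/2) = 0.886 m³/s.

Q = 0.886 m³/s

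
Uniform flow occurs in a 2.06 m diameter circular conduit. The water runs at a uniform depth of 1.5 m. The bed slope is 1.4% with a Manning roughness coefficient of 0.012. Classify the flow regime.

For a circular section of diameter D = 2.06 m at depth y = 1.5 m, the central angle is θ = 2 arccos(1 − 2y/D) = 4.089 rad. Then A = (D²/8)(θ − sin θ) = 2.6 m² and P = Dθ/2 = 4.212 m.
Hydraulic radius R = A/P = 2.6/4.212 = 0.6173 m.
V = (1/n) R^(2/3) √S = (1/0.012) × 0.6173^(2/3) × √0.014 = 7.148 m/s. Hydraulic depth D_h = A/T = 2.6/1.833 = 1.418 m.
Froude number Fr = V/√(g·D_h) = 7.148/√(9.81×1.418) = 1.92, which is greater than 1, so the flow is supercritical.

supercritical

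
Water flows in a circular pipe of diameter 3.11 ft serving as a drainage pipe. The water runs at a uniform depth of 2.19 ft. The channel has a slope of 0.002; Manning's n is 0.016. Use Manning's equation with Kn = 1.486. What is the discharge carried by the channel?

Q = 22.5 ft³/s

For a circular section of diameter D = 3.11 ft at depth y = 2.19 ft, the central angle is θ = 2 arccos(1 − 2y/D) = 3.983 rad. Then A = (D²/8)(θ − sin θ) = 5.717 ft² and P = Dθ/2 = 6.193 ft.
Hydraulic radius R = A/P = 5.717/6.193 = 0.923 ft.
Manning's equation: Q = (1.486/n) A R^(2/3) S^(1/2) = (1.486/0.016) × 5.717 × 0.923^(2/3) × 0.002^(1/2) = 22.5 ft³/s.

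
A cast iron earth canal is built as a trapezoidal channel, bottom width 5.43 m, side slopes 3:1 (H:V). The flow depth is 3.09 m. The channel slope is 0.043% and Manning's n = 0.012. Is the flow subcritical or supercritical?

subcritical

With bottom width b = 5.43 m and side slope z = 3: A = (b + zy)y = (5.43 + 3×3.09)×3.09 = 45.42 m²; P = b + 2y√(1+z²) = 5.43 + 2×3.09×3.162 = 24.97 m.
Hydraulic radius R = A/P = 45.42/24.97 = 1.819 m.
V = (1/n) R^(2/3) √S = (1/0.012) × 1.819^(2/3) × √0.00043 = 2.575 m/s. Hydraulic depth D_h = A/T = 45.42/23.97 = 1.895 m.
Froude number Fr = V/√(g·D_h) = 2.575/√(9.81×1.895) = 0.597, which is less than 1, so the flow is subcritical.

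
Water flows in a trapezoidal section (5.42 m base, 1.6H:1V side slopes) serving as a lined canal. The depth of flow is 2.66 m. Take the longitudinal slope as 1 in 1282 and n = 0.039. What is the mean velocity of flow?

With bottom width b = 5.42 m and side slope z = 1.6: A = (b + zy)y = (5.42 + 1.6×2.66)×2.66 = 25.74 m²; P = b + 2y√(1+z²) = 5.42 + 2×2.66×1.887 = 15.46 m.
Hydraulic radius R = A/P = 25.74/15.46 = 1.665 m.
From Manning's equation, V = (1/n) R^(2/3) S^(1/2) = (1/0.039) × 1.665^(2/3) × 0.00078^(1/2) = 1.01 m/s.

V = 1.01 m/s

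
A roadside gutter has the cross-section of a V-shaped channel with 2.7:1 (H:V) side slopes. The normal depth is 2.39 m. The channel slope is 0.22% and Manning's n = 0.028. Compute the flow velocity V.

For a triangular section with side slope z = 2.7: A = zy² = 2.7×2.39² = 15.42 m²; P = 2y√(1+z²) = 2×2.39×2.879 = 13.76 m.
Hydraulic radius R = A/P = 15.42/13.76 = 1.121 m.
From Manning's equation, V = (1/n) R^(2/3) S^(1/2) = (1/0.028) × 1.121^(2/3) × 0.0022^(1/2) = 1.81 m/s.

V = 1.81 m/s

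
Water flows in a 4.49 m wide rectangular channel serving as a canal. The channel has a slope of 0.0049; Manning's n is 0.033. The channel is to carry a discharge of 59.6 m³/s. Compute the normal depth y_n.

Manning's equation rearranged: A R^(2/3) = nQ / (1·√S) = 0.033 × 59.6 / (√0.0049) = 28.1.
At y = 4 m: A R^(2/3) = 22.88 — short.
At y = 4.73 m: A R^(2/3) = 28.11 — ≈ 28.1.

y_n = 4.73 m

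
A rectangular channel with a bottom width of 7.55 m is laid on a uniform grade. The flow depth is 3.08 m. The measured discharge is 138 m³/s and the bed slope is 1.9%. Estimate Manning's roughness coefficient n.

n = 0.033

Flow area A = b·y = 7.55 × 3.08 = 23.25 m². Wetted perimeter P = b + 2y = 7.55 + 2×3.08 = 13.71 m.
Hydraulic radius R = A/P = 23.25/13.71 = 1.696 m.
Rearranging Manning's equation: n = (1/Q) A R^(2/3) S^(1/2) = (1/138) × 23.25 × 1.696^(2/3) × √0.019 = 0.033.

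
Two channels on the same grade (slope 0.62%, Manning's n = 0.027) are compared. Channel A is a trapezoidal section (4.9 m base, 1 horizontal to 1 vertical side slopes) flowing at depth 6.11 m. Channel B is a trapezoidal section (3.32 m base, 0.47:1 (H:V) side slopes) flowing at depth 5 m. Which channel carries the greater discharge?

Channel A: With bottom width b = 4.9 m and side slope z = 1: A = (b + zy)y = (4.9 + 1×6.11)×6.11 = 67.27 m²; P = b + 2y√(1+z²) = 4.9 + 2×6.11×1.414 = 22.18 m. Hydraulic radius R = A/P = 67.27/22.18 = 3.033 m. Q_A = (1/0.027)·67.27·3.033^(2/3)·√0.0062 = 411 m³/s.
Channel B: With bottom width b = 3.32 m and side slope z = 0.47: A = (b + zy)y = (3.32 + 0.47×5)×5 = 28.35 m²; P = b + 2y√(1+z²) = 3.32 + 2×5×1.105 = 14.37 m. Hydraulic radius R = A/P = 28.35/14.37 = 1.973 m. Q_B = (1/0.027)·28.35·1.973^(2/3)·√0.0062 = 130.1 m³/s.
Q_A = 411 m³/s vs Q_B = 130.1 m³/s, so channel A carries more.

channel A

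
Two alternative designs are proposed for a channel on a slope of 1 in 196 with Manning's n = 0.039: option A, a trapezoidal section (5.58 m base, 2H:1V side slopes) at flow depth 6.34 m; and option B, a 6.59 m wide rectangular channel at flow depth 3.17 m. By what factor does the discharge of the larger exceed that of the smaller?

Channel A: With bottom width b = 5.58 m and side slope z = 2: A = (b + zy)y = (5.58 + 2×6.34)×6.34 = 115.8 m²; P = b + 2y√(1+z²) = 5.58 + 2×6.34×2.236 = 33.93 m. Hydraulic radius R = A/P = 115.8/33.93 = 3.412 m. Q_A = (1/0.039)·115.8·3.412^(2/3)·√0.005102 = 480.5 m³/s.
Channel B: Flow area A = b·y = 6.59 × 3.17 = 20.89 m². Wetted perimeter P = b + 2y = 6.59 + 2×3.17 = 12.93 m. Hydraulic radius R = A/P = 20.89/12.93 = 1.616 m. Q_B = (1/0.039)·20.89·1.616^(2/3)·√0.005102 = 52.68 m³/s.
The larger discharge is 480.5 m³/s and the smaller is 52.68 m³/s; the ratio is 9.12.

9.12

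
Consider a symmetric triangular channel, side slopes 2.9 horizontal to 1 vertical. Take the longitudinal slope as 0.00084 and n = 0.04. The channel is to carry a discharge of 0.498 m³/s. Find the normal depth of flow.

y_n = 0.703 m

Manning's equation rearranged: A R^(2/3) = nQ / (1·√S) = 0.04 × 0.498 / (√0.00084) = 0.6873.
At y = 0.489 m: A R^(2/3) = 0.2612 — low.
At y = 0.863 m: A R^(2/3) = 1.188 — high.
At y = 0.703 m: A R^(2/3) = 0.6876 — matches.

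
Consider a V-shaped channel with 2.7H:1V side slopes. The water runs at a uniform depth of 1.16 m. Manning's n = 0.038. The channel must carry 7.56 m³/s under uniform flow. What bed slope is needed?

For a triangular section with side slope z = 2.7: A = zy² = 2.7×1.16² = 3.633 m²; P = 2y√(1+z²) = 2×1.16×2.879 = 6.68 m.
Hydraulic radius R = A/P = 3.633/6.68 = 0.5439 m.
From Manning's equation, S = [nQ / (1 A R^(2/3))]² = [0.038 × 7.56 / (1 × 3.633 × 0.5439^(2/3))]² = 0.0141.

S = 0.0141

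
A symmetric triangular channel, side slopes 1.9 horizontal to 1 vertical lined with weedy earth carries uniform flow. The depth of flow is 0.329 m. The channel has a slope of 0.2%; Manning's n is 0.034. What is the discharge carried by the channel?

For a triangular section with side slope z = 1.9: A = zy² = 1.9×0.329² = 0.2057 m²; P = 2y√(1+z²) = 2×0.329×2.147 = 1.413 m.
Hydraulic radius R = A/P = 0.2057/1.413 = 0.1456 m.
Manning's equation: Q = (1/n) A R^(2/3) S^(1/2) = (1/0.034) × 0.2057 × 0.1456^(2/3) × 0.002^(1/2) = 0.0749 m³/s.

Q = 0.0749 m³/s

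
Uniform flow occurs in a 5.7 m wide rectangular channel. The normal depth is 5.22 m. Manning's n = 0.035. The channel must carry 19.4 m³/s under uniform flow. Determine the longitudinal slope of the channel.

S = 0.00023

Flow area A = b·y = 5.7 × 5.22 = 29.75 m². Wetted perimeter P = b + 2y = 5.7 + 2×5.22 = 16.14 m.
Hydraulic radius R = A/P = 29.75/16.14 = 1.843 m.
From Manning's equation, S = [nQ / (1 A R^(2/3))]² = [0.035 × 19.4 / (1 × 29.75 × 1.843^(2/3))]² = 0.00023.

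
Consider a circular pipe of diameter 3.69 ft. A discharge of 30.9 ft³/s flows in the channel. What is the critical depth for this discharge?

y_c = 1.69 ft

At critical depth, Q² T / (g A³) = 1, i.e. A³/T = Q²/g = 30.9²/32.2 = 29.65.
Trying y = 1.3 ft: A³/T = 10.81 — low.
Trying y = 2.09 ft: A³/T = 66.7 — high.
Trying y = 1.69 ft: A³/T = 29.62 — matches.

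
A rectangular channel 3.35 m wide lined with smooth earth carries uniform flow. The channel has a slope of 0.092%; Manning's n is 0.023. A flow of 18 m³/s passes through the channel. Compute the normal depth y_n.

y_n = 3.7 m

Manning's equation rearranged: A R^(2/3) = nQ / (1·√S) = 0.023 × 18 / (√0.00092) = 13.65.
Try y = 4.55 m: A R^(2/3) = 17.44 — over.
Try y = 2.79 m: A R^(2/3) = 9.635 — short.
Try y = 3.7 m: A R^(2/3) = 13.63 — close enough.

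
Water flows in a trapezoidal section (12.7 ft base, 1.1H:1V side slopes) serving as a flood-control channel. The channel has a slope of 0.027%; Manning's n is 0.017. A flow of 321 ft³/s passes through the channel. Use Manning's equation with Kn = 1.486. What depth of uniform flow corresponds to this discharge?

Manning's equation rearranged: A R^(2/3) = nQ / (1.486·√S) = 0.017 × 321 / (1.486 × √0.00027) = 223.5.
At y = 5.96 ft: A R^(2/3) = 278.1 — over.
At y = 4.25 ft: A R^(2/3) = 150.7 — short.
At y = 5.29 ft: A R^(2/3) = 223.5 — matches.

y_n = 5.29 ft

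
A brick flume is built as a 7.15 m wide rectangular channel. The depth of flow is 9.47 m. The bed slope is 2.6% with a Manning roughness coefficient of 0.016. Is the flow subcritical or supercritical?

Flow area A = b·y = 7.15 × 9.47 = 67.71 m². Wetted perimeter P = b + 2y = 7.15 + 2×9.47 = 26.09 m.
Hydraulic radius R = A/P = 67.71/26.09 = 2.595 m.
V = (1/n) R^(2/3) √S = (1/0.016) × 2.595^(2/3) × √0.026 = 19.03 m/s. Hydraulic depth D_h = A/T = 67.71/7.15 = 9.47 m.
Froude number Fr = V/√(g·D_h) = 19.03/√(9.81×9.47) = 1.97, which is greater than 1, so the flow is supercritical.

supercritical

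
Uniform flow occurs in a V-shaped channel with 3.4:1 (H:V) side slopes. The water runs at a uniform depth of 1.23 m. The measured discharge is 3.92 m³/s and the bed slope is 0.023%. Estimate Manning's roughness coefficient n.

n = 0.014

For a triangular section with side slope z = 3.4: A = zy² = 3.4×1.23² = 5.144 m²; P = 2y√(1+z²) = 2×1.23×3.544 = 8.718 m.
Hydraulic radius R = A/P = 5.144/8.718 = 0.59 m.
Rearranging Manning's equation: n = (1/Q) A R^(2/3) S^(1/2) = (1/3.92) × 5.144 × 0.59^(2/3) × √0.00023 = 0.014.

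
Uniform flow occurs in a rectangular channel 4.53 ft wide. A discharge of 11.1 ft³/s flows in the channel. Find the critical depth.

For a rectangular channel, critical depth y_c = (q²/g)^(1/3) where q = Q/b = 11.1/4.53 = 2.45 ft²/s.
So y_c = (2.45²/32.2)^(1/3) = 0.571 ft.

y_c = 0.571 ft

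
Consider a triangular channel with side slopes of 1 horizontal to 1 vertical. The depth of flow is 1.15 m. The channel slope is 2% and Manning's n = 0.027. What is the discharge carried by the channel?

Q = 3.8 m³/s

For a triangular section with side slope z = 1: A = zy² = 1×1.15² = 1.322 m²; P = 2y√(1+z²) = 2×1.15×1.414 = 3.253 m.
Hydraulic radius R = A/P = 1.322/3.253 = 0.4066 m.
Manning's equation: Q = (1/n) A R^(2/3) S^(1/2) = (1/0.027) × 1.322 × 0.4066^(2/3) × 0.02^(1/2) = 3.8 m³/s.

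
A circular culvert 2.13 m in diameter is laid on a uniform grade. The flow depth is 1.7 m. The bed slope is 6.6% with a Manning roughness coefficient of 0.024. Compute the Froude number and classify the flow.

supercritical

For a circular section of diameter D = 2.13 m at depth y = 1.7 m, the central angle is θ = 2 arccos(1 − 2y/D) = 4.419 rad. Then A = (D²/8)(θ − sin θ) = 3.049 m² and P = Dθ/2 = 4.706 m.
Hydraulic radius R = A/P = 3.049/4.706 = 0.6479 m.
V = (1/n) R^(2/3) √S = (1/0.024) × 0.6479^(2/3) × √0.066 = 8.015 m/s. Hydraulic depth D_h = A/T = 3.049/1.71 = 1.783 m.
Froude number Fr = V/√(g·D_h) = 8.015/√(9.81×1.783) = 1.92, which is greater than 1, so the flow is supercritical.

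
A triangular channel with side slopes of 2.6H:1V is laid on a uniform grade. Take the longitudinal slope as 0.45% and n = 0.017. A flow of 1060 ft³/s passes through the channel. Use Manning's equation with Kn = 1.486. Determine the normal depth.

y_n = 5.94 ft

Manning's equation rearranged: A R^(2/3) = nQ / (1.486·√S) = 0.017 × 1060 / (1.486 × √0.0045) = 180.8.
At y = 4.96 ft: A R^(2/3) = 111.9 — short.
At y = 6.42 ft: A R^(2/3) = 222.7 — over.
At y = 5.94 ft: A R^(2/3) = 181 — ≈ 180.8.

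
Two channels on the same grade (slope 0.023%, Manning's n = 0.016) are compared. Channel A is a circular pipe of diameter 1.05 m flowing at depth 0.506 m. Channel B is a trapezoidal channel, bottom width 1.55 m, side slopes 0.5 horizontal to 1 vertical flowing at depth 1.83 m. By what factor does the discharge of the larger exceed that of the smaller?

Channel A: For a circular section of diameter D = 1.05 m at depth y = 0.506 m, the central angle is θ = 2 arccos(1 − 2y/D) = 3.069 rad. Then A = (D²/8)(θ − sin θ) = 0.413 m² and P = Dθ/2 = 1.611 m. Hydraulic radius R = A/P = 0.413/1.611 = 0.2563 m. Q_A = (1/0.016)·0.413·0.2563^(2/3)·√0.00023 = 0.158 m³/s.
Channel B: With bottom width b = 1.55 m and side slope z = 0.5: A = (b + zy)y = (1.55 + 0.5×1.83)×1.83 = 4.511 m²; P = b + 2y√(1+z²) = 1.55 + 2×1.83×1.118 = 5.642 m. Hydraulic radius R = A/P = 4.511/5.642 = 0.7995 m. Q_B = (1/0.016)·4.511·0.7995^(2/3)·√0.00023 = 3.683 m³/s.
The larger discharge is 3.683 m³/s and the smaller is 0.158 m³/s; the ratio is 23.3.

23.3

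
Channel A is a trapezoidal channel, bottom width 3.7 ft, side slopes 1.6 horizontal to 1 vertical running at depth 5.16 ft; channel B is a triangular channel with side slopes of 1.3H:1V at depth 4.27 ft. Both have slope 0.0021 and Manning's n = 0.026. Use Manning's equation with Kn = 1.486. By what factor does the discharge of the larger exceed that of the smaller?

Channel A: With bottom width b = 3.7 ft and side slope z = 1.6: A = (b + zy)y = (3.7 + 1.6×5.16)×5.16 = 61.69 ft²; P = b + 2y√(1+z²) = 3.7 + 2×5.16×1.887 = 23.17 ft. Hydraulic radius R = A/P = 61.69/23.17 = 2.662 ft. Q_A = (1.486/0.026)·61.69·2.662^(2/3)·√0.0021 = 310.4 ft³/s.
Channel B: For a triangular section with side slope z = 1.3: A = zy² = 1.3×4.27² = 23.7 ft²; P = 2y√(1+z²) = 2×4.27×1.64 = 14.01 ft. Hydraulic radius R = A/P = 23.7/14.01 = 1.692 ft. Q_B = (1.486/0.026)·23.7·1.692^(2/3)·√0.0021 = 88.16 ft³/s.
The larger discharge is 310.4 ft³/s and the smaller is 88.16 ft³/s; the ratio is 3.52.

3.52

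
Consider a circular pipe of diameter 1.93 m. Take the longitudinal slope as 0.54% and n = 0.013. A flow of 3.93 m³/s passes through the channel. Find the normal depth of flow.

Manning's equation rearranged: A R^(2/3) = nQ / (1·√S) = 0.013 × 3.93 / (√0.0054) = 0.6952.
At y = 0.718 m: A R^(2/3) = 0.5305 — short.
At y = 0.934 m: A R^(2/3) = 0.851 — over.
At y = 0.833 m: A R^(2/3) = 0.696 — close enough.

y_n = 0.833 m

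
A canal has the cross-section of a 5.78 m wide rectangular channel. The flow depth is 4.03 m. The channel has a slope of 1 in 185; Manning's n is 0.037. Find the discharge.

Q = 65.5 m³/s

Flow area A = b·y = 5.78 × 4.03 = 23.29 m². Wetted perimeter P = b + 2y = 5.78 + 2×4.03 = 13.84 m.
Hydraulic radius R = A/P = 23.29/13.84 = 1.683 m.
Manning's equation: Q = (1/n) A R^(2/3) S^(1/2) = (1/0.037) × 23.29 × 1.683^(2/3) × 0.005405^(1/2) = 65.5 m³/s.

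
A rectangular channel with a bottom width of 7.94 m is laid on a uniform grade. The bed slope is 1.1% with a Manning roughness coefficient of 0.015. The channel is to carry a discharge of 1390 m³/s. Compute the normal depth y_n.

Manning's equation rearranged: A R^(2/3) = nQ / (1·√S) = 0.015 × 1390 / (√0.011) = 198.8.
At y = 8.53 m: A R^(2/3) = 131.6 — low.
At y = 14.9 m: A R^(2/3) = 253.4 — high.
At y = 12.1 m: A R^(2/3) = 199.4 — ≈ 198.8.

y_n = 12.1 m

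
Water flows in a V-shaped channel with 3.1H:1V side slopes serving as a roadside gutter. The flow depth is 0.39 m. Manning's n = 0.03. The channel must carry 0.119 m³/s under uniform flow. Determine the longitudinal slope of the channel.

For a triangular section with side slope z = 3.1: A = zy² = 3.1×0.39² = 0.4715 m²; P = 2y√(1+z²) = 2×0.39×3.257 = 2.541 m.
Hydraulic radius R = A/P = 0.4715/2.541 = 0.1856 m.
From Manning's equation, S = [nQ / (1 A R^(2/3))]² = [0.03 × 0.119 / (1 × 0.4715 × 0.1856^(2/3))]² = 0.000542.

S = 0.000542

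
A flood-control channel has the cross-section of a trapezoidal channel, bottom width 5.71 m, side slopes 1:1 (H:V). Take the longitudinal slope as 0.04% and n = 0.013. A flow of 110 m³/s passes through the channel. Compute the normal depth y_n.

y_n = 4.13 m

Manning's equation rearranged: A R^(2/3) = nQ / (1·√S) = 0.013 × 110 / (√0.0004) = 71.5.
Trying y = 5.09 m: A R^(2/3) = 107.5 — over.
Trying y = 3.31 m: A R^(2/3) = 47.09 — short.
Trying y = 4.13 m: A R^(2/3) = 71.56 — ≈ 71.5.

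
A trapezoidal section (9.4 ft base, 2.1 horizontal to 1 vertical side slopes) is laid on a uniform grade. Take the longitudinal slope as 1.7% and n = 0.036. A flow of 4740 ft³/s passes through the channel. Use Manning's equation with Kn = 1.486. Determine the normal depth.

Manning's equation rearranged: A R^(2/3) = nQ / (1.486·√S) = 0.036 × 4740 / (1.486 × √0.017) = 880.7.
Try y = 8.7 ft: A R^(2/3) = 687.6 — too small.
Try y = 9.72 ft: A R^(2/3) = 881.5 — close enough.

y_n = 9.72 ft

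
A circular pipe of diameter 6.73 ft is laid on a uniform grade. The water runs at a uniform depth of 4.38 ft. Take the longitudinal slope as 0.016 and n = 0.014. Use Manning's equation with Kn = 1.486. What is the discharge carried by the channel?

For a circular section of diameter D = 6.73 ft at depth y = 4.38 ft, the central angle is θ = 2 arccos(1 − 2y/D) = 3.754 rad. Then A = (D²/8)(θ − sin θ) = 24.51 ft² and P = Dθ/2 = 12.63 ft.
Hydraulic radius R = A/P = 24.51/12.63 = 1.94 ft.
Manning's equation: Q = (1.486/n) A R^(2/3) S^(1/2) = (1.486/0.014) × 24.51 × 1.94^(2/3) × 0.016^(1/2) = 512 ft³/s.

Q = 512 ft³/s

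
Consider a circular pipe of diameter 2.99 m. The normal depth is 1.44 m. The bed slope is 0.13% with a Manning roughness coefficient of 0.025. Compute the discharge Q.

Q = 3.91 m³/s

For a circular section of diameter D = 2.99 m at depth y = 1.44 m, the central angle is θ = 2 arccos(1 − 2y/D) = 3.068 rad. Then A = (D²/8)(θ − sin θ) = 3.346 m² and P = Dθ/2 = 4.587 m.
Hydraulic radius R = A/P = 3.346/4.587 = 0.7296 m.
Manning's equation: Q = (1/n) A R^(2/3) S^(1/2) = (1/0.025) × 3.346 × 0.7296^(2/3) × 0.0013^(1/2) = 3.91 m³/s.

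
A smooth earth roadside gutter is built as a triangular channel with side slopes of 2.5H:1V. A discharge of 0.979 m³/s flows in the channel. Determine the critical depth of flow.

y_c = 0.5 m

At critical depth, Q² T / (g A³) = 1, i.e. A³/T = Q²/g = 0.979²/9.81 = 0.0977.
At y = 0.359 m: A³/T = 0.01863 — too small.
At y = 0.586 m: A³/T = 0.2159 — too large.
At y = 0.5 m: A³/T = 0.09766 — matches.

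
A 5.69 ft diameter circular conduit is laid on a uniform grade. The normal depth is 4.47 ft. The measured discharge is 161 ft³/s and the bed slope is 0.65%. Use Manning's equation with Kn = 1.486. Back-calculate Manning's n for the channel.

n = 0.023

For a circular section of diameter D = 5.69 ft at depth y = 4.47 ft, the central angle is θ = 2 arccos(1 − 2y/D) = 4.357 rad. Then A = (D²/8)(θ − sin θ) = 21.43 ft² and P = Dθ/2 = 12.4 ft.
Hydraulic radius R = A/P = 21.43/12.4 = 1.729 ft.
Rearranging Manning's equation: n = (1.486/Q) A R^(2/3) S^(1/2) = (1.486/161) × 21.43 × 1.729^(2/3) × √0.0065 = 0.023.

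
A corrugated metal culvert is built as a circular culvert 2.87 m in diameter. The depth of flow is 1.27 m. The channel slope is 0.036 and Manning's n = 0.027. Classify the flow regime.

For a circular section of diameter D = 2.87 m at depth y = 1.27 m, the central angle is θ = 2 arccos(1 − 2y/D) = 2.911 rad. Then A = (D²/8)(θ − sin θ) = 2.762 m² and P = Dθ/2 = 4.177 m.
Hydraulic radius R = A/P = 2.762/4.177 = 0.6612 m.
V = (1/n) R^(2/3) √S = (1/0.027) × 0.6612^(2/3) × √0.036 = 5.333 m/s. Hydraulic depth D_h = A/T = 2.762/2.851 = 0.9688 m.
Froude number Fr = V/√(g·D_h) = 5.333/√(9.81×0.9688) = 1.73, which is greater than 1, so the flow is supercritical.

supercritical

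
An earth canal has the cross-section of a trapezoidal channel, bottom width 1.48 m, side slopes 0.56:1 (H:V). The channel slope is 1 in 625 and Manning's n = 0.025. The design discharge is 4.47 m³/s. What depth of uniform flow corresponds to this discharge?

Manning's equation rearranged: A R^(2/3) = nQ / (1·√S) = 0.025 × 4.47 / (√0.0016) = 2.794.
Try y = 1.86 m: A R^(2/3) = 4.098 — too large.
Try y = 1.29 m: A R^(2/3) = 2.111 — too small.
Try y = 1.51 m: A R^(2/3) = 2.797 — ≈ 2.794.

y_n = 1.51 m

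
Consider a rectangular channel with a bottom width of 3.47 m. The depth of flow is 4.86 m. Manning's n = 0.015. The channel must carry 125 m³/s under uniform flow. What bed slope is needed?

S = 0.00891

Flow area A = b·y = 3.47 × 4.86 = 16.86 m². Wetted perimeter P = b + 2y = 3.47 + 2×4.86 = 13.19 m.
Hydraulic radius R = A/P = 16.86/13.19 = 1.279 m.
From Manning's equation, S = [nQ / (1 A R^(2/3))]² = [0.015 × 125 / (1 × 16.86 × 1.279^(2/3))]² = 0.00891.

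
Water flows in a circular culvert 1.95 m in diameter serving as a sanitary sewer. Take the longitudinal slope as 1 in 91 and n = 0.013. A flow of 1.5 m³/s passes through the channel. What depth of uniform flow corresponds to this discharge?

Manning's equation rearranged: A R^(2/3) = nQ / (1·√S) = 0.013 × 1.5 / (√0.01099) = 0.186.
Trying y = 0.341 m: A R^(2/3) = 0.1233 — short.
Trying y = 0.46 m: A R^(2/3) = 0.2258 — over.
Trying y = 0.418 m: A R^(2/3) = 0.1863 — matches.

y_n = 0.418 m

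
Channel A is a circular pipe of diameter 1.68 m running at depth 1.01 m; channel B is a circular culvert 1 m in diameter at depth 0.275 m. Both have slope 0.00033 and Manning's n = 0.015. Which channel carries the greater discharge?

Channel A: For a circular section of diameter D = 1.68 m at depth y = 1.01 m, the central angle is θ = 2 arccos(1 − 2y/D) = 3.549 rad. Then A = (D²/8)(θ − sin θ) = 1.392 m² and P = Dθ/2 = 2.981 m. Hydraulic radius R = A/P = 1.392/2.981 = 0.4669 m. Q_A = (1/0.015)·1.392·0.4669^(2/3)·√0.00033 = 1.015 m³/s.
Channel B: For a circular section of diameter D = 1 m at depth y = 0.275 m, the central angle is θ = 2 arccos(1 − 2y/D) = 2.208 rad. Then A = (D²/8)(θ − sin θ) = 0.1755 m² and P = Dθ/2 = 1.104 m. Hydraulic radius R = A/P = 0.1755/1.104 = 0.159 m. Q_B = (1/0.015)·0.1755·0.159^(2/3)·√0.00033 = 0.06239 m³/s.
Q_A = 1.015 m³/s vs Q_B = 0.06239 m³/s, so channel A carries more.

channel A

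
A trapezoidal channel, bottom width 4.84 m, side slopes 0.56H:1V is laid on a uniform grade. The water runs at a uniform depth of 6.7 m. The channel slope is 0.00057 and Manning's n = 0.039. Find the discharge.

With bottom width b = 4.84 m and side slope z = 0.56: A = (b + zy)y = (4.84 + 0.56×6.7)×6.7 = 57.57 m²; P = b + 2y√(1+z²) = 4.84 + 2×6.7×1.146 = 20.2 m.
Hydraulic radius R = A/P = 57.57/20.2 = 2.85 m.
Manning's equation: Q = (1/n) A R^(2/3) S^(1/2) = (1/0.039) × 57.57 × 2.85^(2/3) × 0.00057^(1/2) = 70.8 m³/s.

Q = 70.8 m³/s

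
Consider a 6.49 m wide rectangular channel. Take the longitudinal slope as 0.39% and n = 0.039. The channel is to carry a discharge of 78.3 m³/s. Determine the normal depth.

y_n = 4.84 m

Manning's equation rearranged: A R^(2/3) = nQ / (1·√S) = 0.039 × 78.3 / (√0.0039) = 48.9.
Try y = 3.34 m: A R^(2/3) = 30.22 — too small.
Try y = 4.84 m: A R^(2/3) = 48.9 — ≈ 48.9.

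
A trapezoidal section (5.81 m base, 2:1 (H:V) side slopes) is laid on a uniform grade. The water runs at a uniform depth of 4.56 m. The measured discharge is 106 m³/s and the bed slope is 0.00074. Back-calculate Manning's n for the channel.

n = 0.033

With bottom width b = 5.81 m and side slope z = 2: A = (b + zy)y = (5.81 + 2×4.56)×4.56 = 68.08 m²; P = b + 2y√(1+z²) = 5.81 + 2×4.56×2.236 = 26.2 m.
Hydraulic radius R = A/P = 68.08/26.2 = 2.598 m.
Rearranging Manning's equation: n = (1/Q) A R^(2/3) S^(1/2) = (1/106) × 68.08 × 2.598^(2/3) × √0.00074 = 0.033.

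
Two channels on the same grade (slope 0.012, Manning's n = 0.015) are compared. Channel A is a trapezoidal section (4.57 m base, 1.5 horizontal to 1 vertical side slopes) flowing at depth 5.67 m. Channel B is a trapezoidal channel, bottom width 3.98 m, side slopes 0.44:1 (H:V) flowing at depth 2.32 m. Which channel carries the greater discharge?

Channel A: With bottom width b = 4.57 m and side slope z = 1.5: A = (b + zy)y = (4.57 + 1.5×5.67)×5.67 = 74.14 m²; P = b + 2y√(1+z²) = 4.57 + 2×5.67×1.803 = 25.01 m. Hydraulic radius R = A/P = 74.14/25.01 = 2.964 m. Q_A = (1/0.015)·74.14·2.964^(2/3)·√0.012 = 1117 m³/s.
Channel B: With bottom width b = 3.98 m and side slope z = 0.44: A = (b + zy)y = (3.98 + 0.44×2.32)×2.32 = 11.6 m²; P = b + 2y√(1+z²) = 3.98 + 2×2.32×1.093 = 9.049 m. Hydraulic radius R = A/P = 11.6/9.049 = 1.282 m. Q_B = (1/0.015)·11.6·1.282^(2/3)·√0.012 = 99.99 m³/s.
Q_A = 1117 m³/s vs Q_B = 99.99 m³/s, so channel A carries more.

channel A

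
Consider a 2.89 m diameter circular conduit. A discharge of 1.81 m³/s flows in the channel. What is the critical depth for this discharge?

y_c = 0.57 m

At critical depth, Q² T / (g A³) = 1, i.e. A³/T = Q²/g = 1.81²/9.81 = 0.334.
Trying y = 0.388 m: A³/T = 0.07351 — low.
Trying y = 0.689 m: A³/T = 0.7003 — high.
Trying y = 0.57 m: A³/T = 0.3336 — ≈ 0.334.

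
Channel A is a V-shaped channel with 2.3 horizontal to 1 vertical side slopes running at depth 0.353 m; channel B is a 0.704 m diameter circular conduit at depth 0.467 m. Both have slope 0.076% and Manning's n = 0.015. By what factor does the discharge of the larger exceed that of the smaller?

Channel A: For a triangular section with side slope z = 2.3: A = zy² = 2.3×0.353² = 0.2866 m²; P = 2y√(1+z²) = 2×0.353×2.508 = 1.771 m. Hydraulic radius R = A/P = 0.2866/1.771 = 0.1619 m. Q_A = (1/0.015)·0.2866·0.1619^(2/3)·√0.00076 = 0.1564 m³/s.
Channel B: For a circular section of diameter D = 0.704 m at depth y = 0.467 m, the central angle is θ = 2 arccos(1 − 2y/D) = 3.807 rad. Then A = (D²/8)(θ − sin θ) = 0.2741 m² and P = Dθ/2 = 1.34 m. Hydraulic radius R = A/P = 0.2741/1.34 = 0.2045 m. Q_B = (1/0.015)·0.2741·0.2045^(2/3)·√0.00076 = 0.1749 m³/s.
The larger discharge is 0.1749 m³/s and the smaller is 0.1564 m³/s; the ratio is 1.12.

1.12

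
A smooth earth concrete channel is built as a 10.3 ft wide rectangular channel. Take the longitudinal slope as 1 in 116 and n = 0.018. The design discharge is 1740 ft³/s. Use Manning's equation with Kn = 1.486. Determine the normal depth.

Manning's equation rearranged: A R^(2/3) = nQ / (1.486·√S) = 0.018 × 1740 / (1.486 × √0.008621) = 227.
Trying y = 12.2 ft: A R^(2/3) = 296.3 — too large.
Trying y = 6.85 ft: A R^(2/3) = 144.8 — too small.
Trying y = 9.79 ft: A R^(2/3) = 226.9 — close enough.

y_n = 9.79 ft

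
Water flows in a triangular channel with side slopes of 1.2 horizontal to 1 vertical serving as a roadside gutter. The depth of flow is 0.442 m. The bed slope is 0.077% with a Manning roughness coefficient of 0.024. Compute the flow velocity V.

V = 0.355 m/s

For a triangular section with side slope z = 1.2: A = zy² = 1.2×0.442² = 0.2344 m²; P = 2y√(1+z²) = 2×0.442×1.562 = 1.381 m.
Hydraulic radius R = A/P = 0.2344/1.381 = 0.1698 m.
From Manning's equation, V = (1/n) R^(2/3) S^(1/2) = (1/0.024) × 0.1698^(2/3) × 0.00077^(1/2) = 0.355 m/s.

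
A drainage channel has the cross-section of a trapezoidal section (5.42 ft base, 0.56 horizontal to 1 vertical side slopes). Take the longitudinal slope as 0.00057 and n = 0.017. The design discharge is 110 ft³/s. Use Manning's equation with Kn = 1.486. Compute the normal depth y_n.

y_n = 4.11 ft

Manning's equation rearranged: A R^(2/3) = nQ / (1.486·√S) = 0.017 × 110 / (1.486 × √0.00057) = 52.71.
Trying y = 4.71 ft: A R^(2/3) = 66.9 — high.
Trying y = 2.97 ft: A R^(2/3) = 30.2 — low.
Trying y = 4.11 ft: A R^(2/3) = 52.67 — matches.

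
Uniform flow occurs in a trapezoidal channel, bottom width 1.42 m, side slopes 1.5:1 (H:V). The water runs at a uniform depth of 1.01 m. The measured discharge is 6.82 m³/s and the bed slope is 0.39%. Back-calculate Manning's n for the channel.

n = 0.019

With bottom width b = 1.42 m and side slope z = 1.5: A = (b + zy)y = (1.42 + 1.5×1.01)×1.01 = 2.964 m²; P = b + 2y√(1+z²) = 1.42 + 2×1.01×1.803 = 5.062 m.
Hydraulic radius R = A/P = 2.964/5.062 = 0.5857 m.
Rearranging Manning's equation: n = (1/Q) A R^(2/3) S^(1/2) = (1/6.82) × 2.964 × 0.5857^(2/3) × √0.0039 = 0.019.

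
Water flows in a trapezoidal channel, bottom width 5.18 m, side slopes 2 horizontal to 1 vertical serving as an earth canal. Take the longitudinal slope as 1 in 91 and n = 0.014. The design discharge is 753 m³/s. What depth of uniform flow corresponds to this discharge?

y_n = 4.18 m

Manning's equation rearranged: A R^(2/3) = nQ / (1·√S) = 0.014 × 753 / (√0.01099) = 100.6.
Trying y = 3.69 m: A R^(2/3) = 76.91 — too small.
Trying y = 4.96 m: A R^(2/3) = 146.6 — too large.
Trying y = 4.18 m: A R^(2/3) = 100.6 — ≈ 100.6.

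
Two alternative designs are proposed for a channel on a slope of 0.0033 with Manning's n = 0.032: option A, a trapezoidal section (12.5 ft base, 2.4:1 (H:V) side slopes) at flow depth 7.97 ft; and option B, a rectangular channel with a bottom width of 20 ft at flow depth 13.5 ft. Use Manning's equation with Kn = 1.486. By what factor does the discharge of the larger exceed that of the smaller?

Channel A: With bottom width b = 12.5 ft and side slope z = 2.4: A = (b + zy)y = (12.5 + 2.4×7.97)×7.97 = 252.1 ft²; P = b + 2y√(1+z²) = 12.5 + 2×7.97×2.6 = 53.94 ft. Hydraulic radius R = A/P = 252.1/53.94 = 4.673 ft. Q_A = (1.486/0.032)·252.1·4.673^(2/3)·√0.0033 = 1880 ft³/s.
Channel B: Flow area A = b·y = 20 × 13.5 = 270 ft². Wetted perimeter P = b + 2y = 20 + 2×13.5 = 47 ft. Hydraulic radius R = A/P = 270/47 = 5.745 ft. Q_B = (1.486/0.032)·270·5.745^(2/3)·√0.0033 = 2310 ft³/s.
The larger discharge is 2310 ft³/s and the smaller is 1880 ft³/s; the ratio is 1.23.

1.23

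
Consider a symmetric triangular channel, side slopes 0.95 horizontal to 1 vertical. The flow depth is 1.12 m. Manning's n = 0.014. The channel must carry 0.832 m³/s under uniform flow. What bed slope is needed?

For a triangular section with side slope z = 0.95: A = zy² = 0.95×1.12² = 1.192 m²; P = 2y√(1+z²) = 2×1.12×1.379 = 3.09 m.
Hydraulic radius R = A/P = 1.192/3.09 = 0.3857 m.
From Manning's equation, S = [nQ / (1 A R^(2/3))]² = [0.014 × 0.832 / (1 × 1.192 × 0.3857^(2/3))]² = 0.00034.

S = 0.00034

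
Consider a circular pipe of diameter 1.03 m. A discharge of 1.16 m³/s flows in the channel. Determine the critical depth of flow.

y_c = 0.614 m

At critical depth, Q² T / (g A³) = 1, i.e. A³/T = Q²/g = 1.16²/9.81 = 0.1372.
Try y = 0.707 m: A³/T = 0.2371 — high.
Try y = 0.501 m: A³/T = 0.06319 — low.
Try y = 0.614 m: A³/T = 0.1375 — ≈ 0.1372.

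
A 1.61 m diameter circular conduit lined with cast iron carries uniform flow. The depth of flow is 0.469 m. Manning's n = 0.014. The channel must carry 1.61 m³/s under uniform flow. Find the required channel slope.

S = 0.0121

For a circular section of diameter D = 1.61 m at depth y = 0.469 m, the central angle is θ = 2 arccos(1 − 2y/D) = 2.28 rad. Then A = (D²/8)(θ − sin θ) = 0.4931 m² and P = Dθ/2 = 1.836 m.
Hydraulic radius R = A/P = 0.4931/1.836 = 0.2686 m.
From Manning's equation, S = [nQ / (1 A R^(2/3))]² = [0.014 × 1.61 / (1 × 0.4931 × 0.2686^(2/3))]² = 0.0121.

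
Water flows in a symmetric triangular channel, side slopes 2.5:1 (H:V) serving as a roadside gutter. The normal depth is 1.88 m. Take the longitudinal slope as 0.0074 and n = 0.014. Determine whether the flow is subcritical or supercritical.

supercritical

For a triangular section with side slope z = 2.5: A = zy² = 2.5×1.88² = 8.836 m²; P = 2y√(1+z²) = 2×1.88×2.693 = 10.12 m.
Hydraulic radius R = A/P = 8.836/10.12 = 0.8728 m.
V = (1/n) R^(2/3) √S = (1/0.014) × 0.8728^(2/3) × √0.0074 = 5.612 m/s. Hydraulic depth D_h = A/T = 8.836/9.4 = 0.94 m.
Froude number Fr = V/√(g·D_h) = 5.612/√(9.81×0.94) = 1.85, which is greater than 1, so the flow is supercritical.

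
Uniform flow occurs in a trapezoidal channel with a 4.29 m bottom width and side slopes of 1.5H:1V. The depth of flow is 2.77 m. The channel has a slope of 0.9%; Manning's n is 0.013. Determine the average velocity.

With bottom width b = 4.29 m and side slope z = 1.5: A = (b + zy)y = (4.29 + 1.5×2.77)×2.77 = 23.39 m²; P = b + 2y√(1+z²) = 4.29 + 2×2.77×1.803 = 14.28 m.
Hydraulic radius R = A/P = 23.39/14.28 = 1.638 m.
From Manning's equation, V = (1/n) R^(2/3) S^(1/2) = (1/0.013) × 1.638^(2/3) × 0.009^(1/2) = 10.1 m/s.

V = 10.1 m/s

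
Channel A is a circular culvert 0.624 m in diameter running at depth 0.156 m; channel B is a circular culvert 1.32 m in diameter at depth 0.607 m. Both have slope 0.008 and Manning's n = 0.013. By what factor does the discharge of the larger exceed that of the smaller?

Channel A: For a circular section of diameter D = 0.624 m at depth y = 0.156 m, the central angle is θ = 2 arccos(1 − 2y/D) = 2.094 rad. Then A = (D²/8)(θ − sin θ) = 0.05979 m² and P = Dθ/2 = 0.6535 m. Hydraulic radius R = A/P = 0.05979/0.6535 = 0.09149 m. Q_A = (1/0.013)·0.05979·0.09149^(2/3)·√0.008 = 0.08352 m³/s.
Channel B: For a circular section of diameter D = 1.32 m at depth y = 0.607 m, the central angle is θ = 2 arccos(1 − 2y/D) = 2.981 rad. Then A = (D²/8)(θ − sin θ) = 0.6144 m² and P = Dθ/2 = 1.967 m. Hydraulic radius R = A/P = 0.6144/1.967 = 0.3123 m. Q_B = (1/0.013)·0.6144·0.3123^(2/3)·√0.008 = 1.946 m³/s.
The larger discharge is 1.946 m³/s and the smaller is 0.08352 m³/s; the ratio is 23.3.

23.3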